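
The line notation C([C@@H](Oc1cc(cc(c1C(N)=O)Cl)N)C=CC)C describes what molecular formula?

Heavy atoms from the SMILES: 13 C, 1 Cl, 2 N, 2 O.
Implicit hydrogens by atom environment:
  4 × C (aromatic): no H
  3 × C: 1 H each → 3
  2 × C: 3 H each → 6
  2 × C (aromatic): 1 H each → 2
  2 × N: 2 H each → 4
  2 × O: no H
  1 × C: 2 H
  1 × C: no H
  1 × Cl: no H
  Total hydrogens = 17.
Molecular formula: C13H17ClN2O2

C13H17ClN2O2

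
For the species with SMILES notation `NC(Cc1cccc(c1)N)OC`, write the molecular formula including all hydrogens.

Heavy atoms from the SMILES: 9 C, 2 N, 1 O.
Implicit hydrogens by atom environment:
  4 × C (aromatic): 1 H each → 4
  2 × C (aromatic): no H
  2 × N: 2 H each → 4
  1 × C: 3 H
  1 × C: 2 H
  1 × C: 1 H
  1 × O: no H
  Total hydrogens = 14.
Molecular formula: C9H14N2O

C9H14N2O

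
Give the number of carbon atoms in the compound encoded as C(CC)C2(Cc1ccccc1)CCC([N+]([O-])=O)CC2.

The symbol for carbon appears 16 times in the SMILES. Lowercase c denotes aromatic carbon and counts toward C.

16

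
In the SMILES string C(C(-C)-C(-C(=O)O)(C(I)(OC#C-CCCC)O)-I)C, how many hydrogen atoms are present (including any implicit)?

20

Hydrogens are implicit in SMILES; fill each atom to its normal valence:
  5 × C: no H
  4 × C: 2 H each → 8
  3 × C: 3 H each → 9
  2 × I: no H
  2 × O: 1 H each → 2
  2 × O: no H
  1 × C: 1 H
  Total hydrogens = 20.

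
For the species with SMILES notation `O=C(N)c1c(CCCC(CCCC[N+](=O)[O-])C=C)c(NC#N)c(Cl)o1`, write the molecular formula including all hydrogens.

C16H21ClN4O4

Heavy atoms from the SMILES: 16 C, 1 Cl, 4 N, 4 O.
Implicit hydrogens by atom environment:
  8 × C: 2 H each → 16
  4 × C (aromatic): no H
  2 × C: 1 H each → 2
  2 × C: no H
  2 × O: no H
  1 × Cl: no H
  1 × N: 2 H
  1 × N: 1 H
  1 × N: no H
  1 × N (charge +1): no H
  1 × O (aromatic): no H
  1 × O (charge -1): no H
  Total hydrogens = 21.
Molecular formula: C16H21ClN4O4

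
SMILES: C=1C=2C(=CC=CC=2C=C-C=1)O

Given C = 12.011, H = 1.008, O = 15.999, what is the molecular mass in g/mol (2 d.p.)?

Molecular formula: C10H8O.
M = 10×12.011 + 8×1.008 + 1×15.999 = 144.17 g/mol.

144.17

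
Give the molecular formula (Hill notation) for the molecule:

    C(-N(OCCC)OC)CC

C7H17NO2

Heavy atoms from the SMILES: 7 C, 1 N, 2 O.
Implicit hydrogens by atom environment:
  4 × C: 2 H each → 8
  3 × C: 3 H each → 9
  2 × O: no H
  1 × N: no H
  Total hydrogens = 17.
Molecular formula: C7H17NO2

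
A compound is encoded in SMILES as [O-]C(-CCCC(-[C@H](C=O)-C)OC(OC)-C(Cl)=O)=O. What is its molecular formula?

C11H16ClO6-

Heavy atoms from the SMILES: 11 C, 1 Cl, 6 O.
Implicit hydrogens by atom environment:
  5 × O: no H
  4 × C: 1 H each → 4
  3 × C: 2 H each → 6
  2 × C: 3 H each → 6
  2 × C: no H
  1 × Cl: no H
  1 × O (charge -1): no H
  Total hydrogens = 16.
Net charge -1.
Molecular formula: C11H16ClO6-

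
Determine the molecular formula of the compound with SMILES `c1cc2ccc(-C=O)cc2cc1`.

C11H8O

Heavy atoms from the SMILES: 11 C, 1 O.
Implicit hydrogens by atom environment:
  7 × C (aromatic): 1 H each → 7
  3 × C (aromatic): no H
  1 × C: 1 H
  1 × O: no H
  Total hydrogens = 8.
Molecular formula: C11H8O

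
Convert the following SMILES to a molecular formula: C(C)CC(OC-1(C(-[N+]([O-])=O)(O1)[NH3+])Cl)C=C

Heavy atoms from the SMILES: 8 C, 1 Cl, 2 N, 4 O.
Implicit hydrogens by atom environment:
  3 × C: 2 H each → 6
  3 × O: no H
  2 × C: 1 H each → 2
  2 × C: no H
  1 × C: 3 H
  1 × Cl: no H
  1 × N (charge +1): 3 H
  1 × N (charge +1): no H
  1 × O (charge -1): no H
  Total hydrogens = 14.
Net charge +1.
Molecular formula: C8H14ClN2O4+

C8H14ClN2O4+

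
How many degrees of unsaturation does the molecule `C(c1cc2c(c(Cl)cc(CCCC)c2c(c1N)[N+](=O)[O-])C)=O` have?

Molecular formula from the SMILES: C16H17ClN2O3.
DoU = (2C + 2 + N − H − X)/2 = (2·16 + 2 + 2 − 17 − 1)/2 = 18/2 = 9.
(Structurally: 2 ring(s) + 7 π bond(s) = 9.)

9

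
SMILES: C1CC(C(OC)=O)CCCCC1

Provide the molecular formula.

Heavy atoms from the SMILES: 10 C, 2 O.
Implicit hydrogens by atom environment:
  7 × C: 2 H each → 14
  2 × O: no H
  1 × C: 3 H
  1 × C: 1 H
  1 × C: no H
  Total hydrogens = 18.
Molecular formula: C10H18O2

C10H18O2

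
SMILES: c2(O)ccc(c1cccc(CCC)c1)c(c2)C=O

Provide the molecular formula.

C16H16O2

Heavy atoms from the SMILES: 16 C, 2 O.
Implicit hydrogens by atom environment:
  7 × C (aromatic): 1 H each → 7
  5 × C (aromatic): no H
  2 × C: 2 H each → 4
  1 × C: 3 H
  1 × C: 1 H
  1 × O: 1 H
  1 × O: no H
  Total hydrogens = 16.
Molecular formula: C16H16O2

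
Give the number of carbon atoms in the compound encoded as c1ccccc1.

The symbol for carbon appears 6 times in the SMILES. Lowercase c denotes aromatic carbon and counts toward C.

6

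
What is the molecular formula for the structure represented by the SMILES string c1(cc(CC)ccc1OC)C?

Heavy atoms from the SMILES: 10 C, 1 O.
Implicit hydrogens by atom environment:
  3 × C: 3 H each → 9
  3 × C (aromatic): 1 H each → 3
  3 × C (aromatic): no H
  1 × C: 2 H
  1 × O: no H
  Total hydrogens = 14.
Molecular formula: C10H14O

C10H14O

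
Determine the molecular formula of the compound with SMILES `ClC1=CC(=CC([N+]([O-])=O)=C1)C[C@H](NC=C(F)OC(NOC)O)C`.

C13H17ClFN3O5

Heavy atoms from the SMILES: 13 C, 1 Cl, 1 F, 3 N, 5 O.
Implicit hydrogens by atom environment:
  3 × C (aromatic): 1 H each → 3
  3 × C: 1 H each → 3
  3 × C (aromatic): no H
  3 × O: no H
  2 × C: 3 H each → 6
  2 × N: 1 H each → 2
  1 × C: 2 H
  1 × C: no H
  1 × Cl: no H
  1 × F: no H
  1 × N (charge +1): no H
  1 × O: 1 H
  1 × O (charge -1): no H
  Total hydrogens = 17.
Molecular formula: C13H17ClFN3O5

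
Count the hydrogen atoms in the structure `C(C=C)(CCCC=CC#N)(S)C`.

15

Hydrogens are implicit in SMILES; fill each atom to its normal valence:
  4 × C: 2 H each → 8
  3 × C: 1 H each → 3
  2 × C: no H
  1 × C: 3 H
  1 × N: no H
  1 × S: 1 H
  Total hydrogens = 15.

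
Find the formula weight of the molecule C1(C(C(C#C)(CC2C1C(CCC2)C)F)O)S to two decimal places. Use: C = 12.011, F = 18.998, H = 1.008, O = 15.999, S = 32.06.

242.35

Molecular formula: C13H19FOS.
M = 13×12.011 + 1×18.998 + 19×1.008 + 1×15.999 + 1×32.06 = 242.35 g/mol.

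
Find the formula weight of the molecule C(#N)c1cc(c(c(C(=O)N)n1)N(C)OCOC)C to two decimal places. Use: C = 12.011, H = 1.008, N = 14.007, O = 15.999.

250.26

Molecular formula: C11H14N4O3.
M = 11×12.011 + 14×1.008 + 4×14.007 + 3×15.999 = 250.26 g/mol.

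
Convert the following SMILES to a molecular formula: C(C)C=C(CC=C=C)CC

C10H16

Heavy atoms from the SMILES: 10 C.
Implicit hydrogens by atom environment:
  4 × C: 2 H each → 8
  2 × C: 3 H each → 6
  2 × C: 1 H each → 2
  2 × C: no H
  Total hydrogens = 16.
Molecular formula: C10H16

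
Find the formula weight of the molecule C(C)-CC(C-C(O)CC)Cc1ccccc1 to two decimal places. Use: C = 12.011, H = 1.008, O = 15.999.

Molecular formula: C15H24O.
M = 15×12.011 + 24×1.008 + 1×15.999 = 220.36 g/mol.

220.36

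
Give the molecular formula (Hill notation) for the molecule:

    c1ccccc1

C6H6

Heavy atoms from the SMILES: 6 C.
Implicit hydrogens by atom environment:
  6 × C (aromatic): 1 H each → 6
  Total hydrogens = 6.
Molecular formula: C6H6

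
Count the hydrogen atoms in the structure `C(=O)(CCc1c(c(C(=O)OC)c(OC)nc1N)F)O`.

Hydrogens are implicit in SMILES; fill each atom to its normal valence:
  5 × C (aromatic): no H
  4 × O: no H
  2 × C: 3 H each → 6
  2 × C: 2 H each → 4
  2 × C: no H
  1 × F: no H
  1 × N: 2 H
  1 × N (aromatic): no H
  1 × O: 1 H
  Total hydrogens = 13.

13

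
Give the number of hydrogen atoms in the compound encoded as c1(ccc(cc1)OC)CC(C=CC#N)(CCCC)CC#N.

Hydrogens are implicit in SMILES; fill each atom to its normal valence:
  5 × C: 2 H each → 10
  4 × C (aromatic): 1 H each → 4
  3 × C: no H
  2 × C: 3 H each → 6
  2 × C: 1 H each → 2
  2 × C (aromatic): no H
  2 × N: no H
  1 × O: no H
  Total hydrogens = 22.

22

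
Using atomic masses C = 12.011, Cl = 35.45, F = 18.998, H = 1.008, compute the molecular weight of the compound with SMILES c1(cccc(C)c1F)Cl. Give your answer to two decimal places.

144.57

Molecular formula: C7H6ClF.
M = 7×12.011 + 1×35.45 + 1×18.998 + 6×1.008 = 144.57 g/mol.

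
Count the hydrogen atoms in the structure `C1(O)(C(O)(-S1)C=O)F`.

Hydrogens are implicit in SMILES; fill each atom to its normal valence:
  2 × C: no H
  2 × O: 1 H each → 2
  1 × C: 1 H
  1 × F: no H
  1 × O: no H
  1 × S: no H
  Total hydrogens = 3.

3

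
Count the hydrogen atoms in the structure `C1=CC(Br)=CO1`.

Hydrogens are implicit in SMILES; fill each atom to its normal valence:
  3 × C (aromatic): 1 H each → 3
  1 × Br: no H
  1 × C (aromatic): no H
  1 × O (aromatic): no H
  Total hydrogens = 3.

3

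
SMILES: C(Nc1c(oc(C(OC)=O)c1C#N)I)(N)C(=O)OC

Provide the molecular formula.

C10H10IN3O5

Heavy atoms from the SMILES: 10 C, 1 I, 3 N, 5 O.
Implicit hydrogens by atom environment:
  4 × C (aromatic): no H
  4 × O: no H
  3 × C: no H
  2 × C: 3 H each → 6
  1 × C: 1 H
  1 × I: no H
  1 × N: 2 H
  1 × N: 1 H
  1 × N: no H
  1 × O (aromatic): no H
  Total hydrogens = 10.
Molecular formula: C10H10IN3O5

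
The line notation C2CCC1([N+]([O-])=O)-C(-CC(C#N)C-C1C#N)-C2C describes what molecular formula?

Heavy atoms from the SMILES: 13 C, 3 N, 2 O.
Implicit hydrogens by atom environment:
  5 × C: 2 H each → 10
  4 × C: 1 H each → 4
  3 × C: no H
  2 × N: no H
  1 × C: 3 H
  1 × N (charge +1): no H
  1 × O: no H
  1 × O (charge -1): no H
  Total hydrogens = 17.
Molecular formula: C13H17N3O2

C13H17N3O2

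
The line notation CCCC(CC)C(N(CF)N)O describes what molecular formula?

C8H19FN2O

Heavy atoms from the SMILES: 8 C, 1 F, 2 N, 1 O.
Implicit hydrogens by atom environment:
  4 × C: 2 H each → 8
  2 × C: 3 H each → 6
  2 × C: 1 H each → 2
  1 × F: no H
  1 × N: 2 H
  1 × N: no H
  1 × O: 1 H
  Total hydrogens = 19.
Molecular formula: C8H19FN2O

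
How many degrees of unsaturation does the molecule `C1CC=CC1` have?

Molecular formula from the SMILES: C5H8.
DoU = (2C + 2 + N − H − X)/2 = (2·5 + 2 + 0 − 8 − 0)/2 = 4/2 = 2.
(Structurally: 1 ring(s) + 1 π bond(s) = 2.)

2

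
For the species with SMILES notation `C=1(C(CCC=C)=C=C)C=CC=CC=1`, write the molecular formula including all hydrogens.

Heavy atoms from the SMILES: 13 C.
Implicit hydrogens by atom environment:
  5 × C (aromatic): 1 H each → 5
  4 × C: 2 H each → 8
  2 × C: no H
  1 × C: 1 H
  1 × C (aromatic): no H
  Total hydrogens = 14.
Molecular formula: C13H14

C13H14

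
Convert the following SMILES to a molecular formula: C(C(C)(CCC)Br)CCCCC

Heavy atoms from the SMILES: 1 Br, 11 C.
Implicit hydrogens by atom environment:
  7 × C: 2 H each → 14
  3 × C: 3 H each → 9
  1 × Br: no H
  1 × C: no H
  Total hydrogens = 23.
Molecular formula: C11H23Br

C11H23Br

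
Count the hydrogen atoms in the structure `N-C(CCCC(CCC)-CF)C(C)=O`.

22

Hydrogens are implicit in SMILES; fill each atom to its normal valence:
  6 × C: 2 H each → 12
  2 × C: 3 H each → 6
  2 × C: 1 H each → 2
  1 × C: no H
  1 × F: no H
  1 × N: 2 H
  1 × O: no H
  Total hydrogens = 22.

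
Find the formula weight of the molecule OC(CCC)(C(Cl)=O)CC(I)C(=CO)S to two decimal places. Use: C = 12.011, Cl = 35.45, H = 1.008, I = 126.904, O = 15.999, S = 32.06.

364.62

Molecular formula: C9H14ClIO3S.
M = 9×12.011 + 1×35.45 + 14×1.008 + 1×126.904 + 3×15.999 + 1×32.06 = 364.62 g/mol.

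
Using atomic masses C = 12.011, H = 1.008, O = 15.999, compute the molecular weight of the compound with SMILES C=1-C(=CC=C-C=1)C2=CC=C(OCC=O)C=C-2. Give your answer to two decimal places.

212.25

Molecular formula: C14H12O2.
M = 14×12.011 + 12×1.008 + 2×15.999 = 212.25 g/mol.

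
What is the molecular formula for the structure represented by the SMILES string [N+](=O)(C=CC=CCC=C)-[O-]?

Heavy atoms from the SMILES: 7 C, 1 N, 2 O.
Implicit hydrogens by atom environment:
  5 × C: 1 H each → 5
  2 × C: 2 H each → 4
  1 × N (charge +1): no H
  1 × O: no H
  1 × O (charge -1): no H
  Total hydrogens = 9.
Molecular formula: C7H9NO2

C7H9NO2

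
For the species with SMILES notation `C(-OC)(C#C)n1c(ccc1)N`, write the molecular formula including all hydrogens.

C8H10N2O

Heavy atoms from the SMILES: 8 C, 2 N, 1 O.
Implicit hydrogens by atom environment:
  3 × C (aromatic): 1 H each → 3
  2 × C: 1 H each → 2
  1 × C: 3 H
  1 × C (aromatic): no H
  1 × C: no H
  1 × N: 2 H
  1 × N (aromatic): no H
  1 × O: no H
  Total hydrogens = 10.
Molecular formula: C8H10N2O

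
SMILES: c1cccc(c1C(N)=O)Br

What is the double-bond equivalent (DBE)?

5

Molecular formula from the SMILES: C7H6BrNO.
DoU = (2C + 2 + N − H − X)/2 = (2·7 + 2 + 1 − 6 − 1)/2 = 10/2 = 5.
(Structurally: 1 ring(s) + 4 π bond(s) = 5.)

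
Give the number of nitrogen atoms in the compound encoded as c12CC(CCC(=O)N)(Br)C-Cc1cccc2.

1

The symbol for nitrogen appears 1 time in the SMILES.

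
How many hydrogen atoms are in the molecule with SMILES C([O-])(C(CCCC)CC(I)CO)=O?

Hydrogens are implicit in SMILES; fill each atom to its normal valence:
  5 × C: 2 H each → 10
  2 × C: 1 H each → 2
  1 × C: 3 H
  1 × C: no H
  1 × I: no H
  1 × O: 1 H
  1 × O: no H
  1 × O (charge -1): no H
  Total hydrogens = 16.

16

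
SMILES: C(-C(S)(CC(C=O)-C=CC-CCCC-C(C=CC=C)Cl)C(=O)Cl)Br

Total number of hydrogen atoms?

Hydrogens are implicit in SMILES; fill each atom to its normal valence:
  8 × C: 2 H each → 16
  8 × C: 1 H each → 8
  2 × C: no H
  2 × Cl: no H
  2 × O: no H
  1 × Br: no H
  1 × S: 1 H
  Total hydrogens = 25.

25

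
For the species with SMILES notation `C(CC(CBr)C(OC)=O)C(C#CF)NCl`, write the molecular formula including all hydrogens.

Heavy atoms from the SMILES: 1 Br, 9 C, 1 Cl, 1 F, 1 N, 2 O.
Implicit hydrogens by atom environment:
  3 × C: 2 H each → 6
  3 × C: no H
  2 × C: 1 H each → 2
  2 × O: no H
  1 × Br: no H
  1 × C: 3 H
  1 × Cl: no H
  1 × F: no H
  1 × N: 1 H
  Total hydrogens = 12.
Molecular formula: C9H12BrClFNO2

C9H12BrClFNO2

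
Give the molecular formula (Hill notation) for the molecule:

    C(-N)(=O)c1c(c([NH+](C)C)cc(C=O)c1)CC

C12H17N2O2+

Heavy atoms from the SMILES: 12 C, 2 N, 2 O.
Implicit hydrogens by atom environment:
  4 × C (aromatic): no H
  3 × C: 3 H each → 9
  2 × C (aromatic): 1 H each → 2
  2 × O: no H
  1 × C: 2 H
  1 × C: 1 H
  1 × C: no H
  1 × N: 2 H
  1 × N (charge +1): 1 H
  Total hydrogens = 17.
Net charge +1.
Molecular formula: C12H17N2O2+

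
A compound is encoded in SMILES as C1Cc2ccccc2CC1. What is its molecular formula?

C10H12

Heavy atoms from the SMILES: 10 C.
Implicit hydrogens by atom environment:
  4 × C: 2 H each → 8
  4 × C (aromatic): 1 H each → 4
  2 × C (aromatic): no H
  Total hydrogens = 12.
Molecular formula: C10H12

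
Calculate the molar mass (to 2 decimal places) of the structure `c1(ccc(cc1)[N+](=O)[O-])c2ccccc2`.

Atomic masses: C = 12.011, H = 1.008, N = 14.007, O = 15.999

199.21

Molecular formula: C12H9NO2.
M = 12×12.011 + 9×1.008 + 1×14.007 + 2×15.999 = 199.21 g/mol.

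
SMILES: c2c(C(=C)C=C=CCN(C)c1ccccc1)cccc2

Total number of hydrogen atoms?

19

Hydrogens are implicit in SMILES; fill each atom to its normal valence:
  10 × C (aromatic): 1 H each → 10
  2 × C: 2 H each → 4
  2 × C: 1 H each → 2
  2 × C: no H
  2 × C (aromatic): no H
  1 × C: 3 H
  1 × N: no H
  Total hydrogens = 19.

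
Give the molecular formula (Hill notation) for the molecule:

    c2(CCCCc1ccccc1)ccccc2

C16H18

Heavy atoms from the SMILES: 16 C.
Implicit hydrogens by atom environment:
  10 × C (aromatic): 1 H each → 10
  4 × C: 2 H each → 8
  2 × C (aromatic): no H
  Total hydrogens = 18.
Molecular formula: C16H18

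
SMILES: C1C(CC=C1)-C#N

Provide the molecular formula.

Heavy atoms from the SMILES: 6 C, 1 N.
Implicit hydrogens by atom environment:
  3 × C: 1 H each → 3
  2 × C: 2 H each → 4
  1 × C: no H
  1 × N: no H
  Total hydrogens = 7.
Molecular formula: C6H7N

C6H7N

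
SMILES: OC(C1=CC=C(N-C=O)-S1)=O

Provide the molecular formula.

C6H5NO3S

Heavy atoms from the SMILES: 6 C, 1 N, 3 O, 1 S.
Implicit hydrogens by atom environment:
  2 × C (aromatic): 1 H each → 2
  2 × C (aromatic): no H
  2 × O: no H
  1 × C: 1 H
  1 × C: no H
  1 × N: 1 H
  1 × O: 1 H
  1 × S (aromatic): no H
  Total hydrogens = 5.
Molecular formula: C6H5NO3S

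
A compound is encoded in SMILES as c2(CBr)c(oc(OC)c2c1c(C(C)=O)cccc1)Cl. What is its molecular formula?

C14H12BrClO3

Heavy atoms from the SMILES: 1 Br, 14 C, 1 Cl, 3 O.
Implicit hydrogens by atom environment:
  6 × C (aromatic): no H
  4 × C (aromatic): 1 H each → 4
  2 × C: 3 H each → 6
  2 × O: no H
  1 × Br: no H
  1 × C: 2 H
  1 × C: no H
  1 × Cl: no H
  1 × O (aromatic): no H
  Total hydrogens = 12.
Molecular formula: C14H12BrClO3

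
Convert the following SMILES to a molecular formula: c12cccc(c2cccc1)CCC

Heavy atoms from the SMILES: 13 C.
Implicit hydrogens by atom environment:
  7 × C (aromatic): 1 H each → 7
  3 × C (aromatic): no H
  2 × C: 2 H each → 4
  1 × C: 3 H
  Total hydrogens = 14.
Molecular formula: C13H14

C13H14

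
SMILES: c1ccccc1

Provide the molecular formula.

C6H6

Heavy atoms from the SMILES: 6 C.
Implicit hydrogens by atom environment:
  6 × C (aromatic): 1 H each → 6
  Total hydrogens = 6.
Molecular formula: C6H6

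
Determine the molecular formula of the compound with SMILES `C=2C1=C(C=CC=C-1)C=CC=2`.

C10H8

Heavy atoms from the SMILES: 10 C.
Implicit hydrogens by atom environment:
  8 × C (aromatic): 1 H each → 8
  2 × C (aromatic): no H
  Total hydrogens = 8.
Molecular formula: C10H8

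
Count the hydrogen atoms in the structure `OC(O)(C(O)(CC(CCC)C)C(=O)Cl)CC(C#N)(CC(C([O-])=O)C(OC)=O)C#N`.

Hydrogens are implicit in SMILES; fill each atom to its normal valence:
  8 × C: no H
  5 × C: 2 H each → 10
  4 × O: no H
  3 × C: 3 H each → 9
  3 × O: 1 H each → 3
  2 × C: 1 H each → 2
  2 × N: no H
  1 × Cl: no H
  1 × O (charge -1): no H
  Total hydrogens = 24.

24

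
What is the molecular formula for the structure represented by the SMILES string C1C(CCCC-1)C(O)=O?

Heavy atoms from the SMILES: 7 C, 2 O.
Implicit hydrogens by atom environment:
  5 × C: 2 H each → 10
  1 × C: 1 H
  1 × C: no H
  1 × O: 1 H
  1 × O: no H
  Total hydrogens = 12.
Molecular formula: C7H12O2

C7H12O2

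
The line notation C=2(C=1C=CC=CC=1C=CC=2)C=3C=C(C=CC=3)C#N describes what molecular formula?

C17H11N

Heavy atoms from the SMILES: 17 C, 1 N.
Implicit hydrogens by atom environment:
  11 × C (aromatic): 1 H each → 11
  5 × C (aromatic): no H
  1 × C: no H
  1 × N: no H
  Total hydrogens = 11.
Molecular formula: C17H11N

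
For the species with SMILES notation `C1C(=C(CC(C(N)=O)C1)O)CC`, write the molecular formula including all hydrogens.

C9H15NO2

Heavy atoms from the SMILES: 9 C, 1 N, 2 O.
Implicit hydrogens by atom environment:
  4 × C: 2 H each → 8
  3 × C: no H
  1 × C: 3 H
  1 × C: 1 H
  1 × N: 2 H
  1 × O: 1 H
  1 × O: no H
  Total hydrogens = 15.
Molecular formula: C9H15NO2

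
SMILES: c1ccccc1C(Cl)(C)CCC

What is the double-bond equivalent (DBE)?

4

Molecular formula from the SMILES: C11H15Cl.
DoU = (2C + 2 + N − H − X)/2 = (2·11 + 2 + 0 − 15 − 1)/2 = 8/2 = 4.
(Structurally: 1 ring(s) + 3 π bond(s) = 4.)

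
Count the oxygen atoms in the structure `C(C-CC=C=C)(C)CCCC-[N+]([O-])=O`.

The symbol for oxygen appears 2 times in the SMILES.

2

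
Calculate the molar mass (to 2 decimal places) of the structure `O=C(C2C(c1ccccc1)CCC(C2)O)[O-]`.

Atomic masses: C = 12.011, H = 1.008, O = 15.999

Molecular formula: C13H15O3-.
M = 13×12.011 + 15×1.008 + 3×15.999 = 219.26 g/mol.

219.26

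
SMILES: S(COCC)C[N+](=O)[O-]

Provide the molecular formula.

C4H9NO3S

Heavy atoms from the SMILES: 4 C, 1 N, 3 O, 1 S.
Implicit hydrogens by atom environment:
  3 × C: 2 H each → 6
  2 × O: no H
  1 × C: 3 H
  1 × N (charge +1): no H
  1 × O (charge -1): no H
  1 × S: no H
  Total hydrogens = 9.
Molecular formula: C4H9NO3S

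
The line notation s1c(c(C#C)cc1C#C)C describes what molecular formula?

Heavy atoms from the SMILES: 9 C, 1 S.
Implicit hydrogens by atom environment:
  3 × C (aromatic): no H
  2 × C: 1 H each → 2
  2 × C: no H
  1 × C: 3 H
  1 × C (aromatic): 1 H
  1 × S (aromatic): no H
  Total hydrogens = 6.
Molecular formula: C9H6S

C9H6S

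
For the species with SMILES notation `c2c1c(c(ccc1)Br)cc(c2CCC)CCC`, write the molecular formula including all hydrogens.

C16H19Br

Heavy atoms from the SMILES: 1 Br, 16 C.
Implicit hydrogens by atom environment:
  5 × C (aromatic): 1 H each → 5
  5 × C (aromatic): no H
  4 × C: 2 H each → 8
  2 × C: 3 H each → 6
  1 × Br: no H
  Total hydrogens = 19.
Molecular formula: C16H19Br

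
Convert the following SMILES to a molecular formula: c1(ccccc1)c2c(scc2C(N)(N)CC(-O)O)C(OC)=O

Heavy atoms from the SMILES: 15 C, 2 N, 4 O, 1 S.
Implicit hydrogens by atom environment:
  6 × C (aromatic): 1 H each → 6
  4 × C (aromatic): no H
  2 × C: no H
  2 × N: 2 H each → 4
  2 × O: 1 H each → 2
  2 × O: no H
  1 × C: 3 H
  1 × C: 2 H
  1 × C: 1 H
  1 × S (aromatic): no H
  Total hydrogens = 18.
Molecular formula: C15H18N2O4S

C15H18N2O4S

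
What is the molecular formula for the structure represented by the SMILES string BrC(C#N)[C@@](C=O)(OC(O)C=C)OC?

C8H10BrNO4

Heavy atoms from the SMILES: 1 Br, 8 C, 1 N, 4 O.
Implicit hydrogens by atom environment:
  4 × C: 1 H each → 4
  3 × O: no H
  2 × C: no H
  1 × Br: no H
  1 × C: 3 H
  1 × C: 2 H
  1 × N: no H
  1 × O: 1 H
  Total hydrogens = 10.
Molecular formula: C8H10BrNO4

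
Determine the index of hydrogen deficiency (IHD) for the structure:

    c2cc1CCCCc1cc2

Molecular formula from the SMILES: C10H12.
DoU = (2C + 2 + N − H − X)/2 = (2·10 + 2 + 0 − 12 − 0)/2 = 10/2 = 5.
(Structurally: 2 ring(s) + 3 π bond(s) = 5.)

5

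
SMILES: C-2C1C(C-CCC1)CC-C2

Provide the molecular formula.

C10H18

Heavy atoms from the SMILES: 10 C.
Implicit hydrogens by atom environment:
  8 × C: 2 H each → 16
  2 × C: 1 H each → 2
  Total hydrogens = 18.
Molecular formula: C10H18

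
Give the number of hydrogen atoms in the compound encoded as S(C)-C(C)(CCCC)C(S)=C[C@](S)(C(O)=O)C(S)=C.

22

Hydrogens are implicit in SMILES; fill each atom to its normal valence:
  5 × C: no H
  4 × C: 2 H each → 8
  3 × C: 3 H each → 9
  3 × S: 1 H each → 3
  1 × C: 1 H
  1 × O: 1 H
  1 × O: no H
  1 × S: no H
  Total hydrogens = 22.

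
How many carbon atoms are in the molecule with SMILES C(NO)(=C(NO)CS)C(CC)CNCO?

The symbol for carbon appears 8 times in the SMILES.

8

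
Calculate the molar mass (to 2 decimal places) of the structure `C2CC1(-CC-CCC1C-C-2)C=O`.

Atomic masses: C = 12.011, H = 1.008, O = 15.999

Molecular formula: C11H18O.
M = 11×12.011 + 18×1.008 + 1×15.999 = 166.26 g/mol.

166.26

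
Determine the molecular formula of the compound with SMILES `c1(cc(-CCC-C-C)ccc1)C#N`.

Heavy atoms from the SMILES: 12 C, 1 N.
Implicit hydrogens by atom environment:
  4 × C: 2 H each → 8
  4 × C (aromatic): 1 H each → 4
  2 × C (aromatic): no H
  1 × C: 3 H
  1 × C: no H
  1 × N: no H
  Total hydrogens = 15.
Molecular formula: C12H15N

C12H15N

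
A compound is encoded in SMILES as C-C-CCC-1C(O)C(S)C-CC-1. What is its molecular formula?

C10H20OS

Heavy atoms from the SMILES: 10 C, 1 O, 1 S.
Implicit hydrogens by atom environment:
  6 × C: 2 H each → 12
  3 × C: 1 H each → 3
  1 × C: 3 H
  1 × O: 1 H
  1 × S: 1 H
  Total hydrogens = 20.
Molecular formula: C10H20OS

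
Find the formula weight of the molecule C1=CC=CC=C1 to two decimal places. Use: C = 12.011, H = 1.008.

Molecular formula: C6H6.
M = 6×12.011 + 6×1.008 = 78.11 g/mol.

78.11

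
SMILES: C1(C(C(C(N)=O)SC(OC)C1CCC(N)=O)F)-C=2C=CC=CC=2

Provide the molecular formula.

C16H21FN2O3S

Heavy atoms from the SMILES: 16 C, 1 F, 2 N, 3 O, 1 S.
Implicit hydrogens by atom environment:
  5 × C: 1 H each → 5
  5 × C (aromatic): 1 H each → 5
  3 × O: no H
  2 × C: 2 H each → 4
  2 × C: no H
  2 × N: 2 H each → 4
  1 × C: 3 H
  1 × C (aromatic): no H
  1 × F: no H
  1 × S: no H
  Total hydrogens = 21.
Molecular formula: C16H21FN2O3S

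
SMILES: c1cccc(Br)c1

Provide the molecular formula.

Heavy atoms from the SMILES: 1 Br, 6 C.
Implicit hydrogens by atom environment:
  5 × C (aromatic): 1 H each → 5
  1 × Br: no H
  1 × C (aromatic): no H
  Total hydrogens = 5.
Molecular formula: C6H5Br

C6H5Br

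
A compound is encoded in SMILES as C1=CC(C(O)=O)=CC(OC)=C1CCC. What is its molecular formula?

Heavy atoms from the SMILES: 11 C, 3 O.
Implicit hydrogens by atom environment:
  3 × C (aromatic): 1 H each → 3
  3 × C (aromatic): no H
  2 × C: 3 H each → 6
  2 × C: 2 H each → 4
  2 × O: no H
  1 × C: no H
  1 × O: 1 H
  Total hydrogens = 14.
Molecular formula: C11H14O3

C11H14O3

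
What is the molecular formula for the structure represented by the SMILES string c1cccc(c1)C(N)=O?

Heavy atoms from the SMILES: 7 C, 1 N, 1 O.
Implicit hydrogens by atom environment:
  5 × C (aromatic): 1 H each → 5
  1 × C (aromatic): no H
  1 × C: no H
  1 × N: 2 H
  1 × O: no H
  Total hydrogens = 7.
Molecular formula: C7H7NO

C7H7NO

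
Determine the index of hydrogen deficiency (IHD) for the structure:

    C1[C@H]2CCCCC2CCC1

Molecular formula from the SMILES: C10H18.
DoU = (2C + 2 + N − H − X)/2 = (2·10 + 2 + 0 − 18 − 0)/2 = 4/2 = 2.
(Structurally: 2 ring(s) + 0 π bond(s) = 2.)

2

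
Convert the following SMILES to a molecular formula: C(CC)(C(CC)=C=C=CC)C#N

Heavy atoms from the SMILES: 11 C, 1 N.
Implicit hydrogens by atom environment:
  4 × C: no H
  3 × C: 3 H each → 9
  2 × C: 2 H each → 4
  2 × C: 1 H each → 2
  1 × N: no H
  Total hydrogens = 15.
Molecular formula: C11H15N

C11H15N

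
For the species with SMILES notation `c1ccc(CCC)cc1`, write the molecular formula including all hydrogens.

C9H12

Heavy atoms from the SMILES: 9 C.
Implicit hydrogens by atom environment:
  5 × C (aromatic): 1 H each → 5
  2 × C: 2 H each → 4
  1 × C: 3 H
  1 × C (aromatic): no H
  Total hydrogens = 12.
Molecular formula: C9H12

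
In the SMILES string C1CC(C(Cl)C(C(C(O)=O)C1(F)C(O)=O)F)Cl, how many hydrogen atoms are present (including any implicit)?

10

Hydrogens are implicit in SMILES; fill each atom to its normal valence:
  4 × C: 1 H each → 4
  3 × C: no H
  2 × C: 2 H each → 4
  2 × Cl: no H
  2 × F: no H
  2 × O: 1 H each → 2
  2 × O: no H
  Total hydrogens = 10.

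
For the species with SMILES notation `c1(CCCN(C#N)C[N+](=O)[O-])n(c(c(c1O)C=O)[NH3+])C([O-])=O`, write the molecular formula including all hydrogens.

Heavy atoms from the SMILES: 11 C, 5 N, 6 O.
Implicit hydrogens by atom environment:
  4 × C: 2 H each → 8
  4 × C (aromatic): no H
  3 × O: no H
  2 × C: no H
  2 × N: no H
  2 × O (charge -1): no H
  1 × C: 1 H
  1 × N (charge +1): 3 H
  1 × N (aromatic): no H
  1 × N (charge +1): no H
  1 × O: 1 H
  Total hydrogens = 13.
Molecular formula: C11H13N5O6

C11H13N5O6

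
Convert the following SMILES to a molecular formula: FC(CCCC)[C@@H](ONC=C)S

C8H16FNOS

Heavy atoms from the SMILES: 8 C, 1 F, 1 N, 1 O, 1 S.
Implicit hydrogens by atom environment:
  4 × C: 2 H each → 8
  3 × C: 1 H each → 3
  1 × C: 3 H
  1 × F: no H
  1 × N: 1 H
  1 × O: no H
  1 × S: 1 H
  Total hydrogens = 16.
Molecular formula: C8H16FNOS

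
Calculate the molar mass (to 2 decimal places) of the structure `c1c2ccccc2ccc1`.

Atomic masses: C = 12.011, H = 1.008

128.17

Molecular formula: C10H8.
M = 10×12.011 + 8×1.008 = 128.17 g/mol.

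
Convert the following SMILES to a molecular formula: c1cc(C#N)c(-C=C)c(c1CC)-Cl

Heavy atoms from the SMILES: 11 C, 1 Cl, 1 N.
Implicit hydrogens by atom environment:
  4 × C (aromatic): no H
  2 × C: 2 H each → 4
  2 × C (aromatic): 1 H each → 2
  1 × C: 3 H
  1 × C: 1 H
  1 × C: no H
  1 × Cl: no H
  1 × N: no H
  Total hydrogens = 10.
Molecular formula: C11H10ClN

C11H10ClN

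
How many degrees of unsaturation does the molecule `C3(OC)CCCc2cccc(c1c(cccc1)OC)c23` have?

Molecular formula from the SMILES: C18H20O2.
DoU = (2C + 2 + N − H − X)/2 = (2·18 + 2 + 0 − 20 − 0)/2 = 18/2 = 9.
(Structurally: 3 ring(s) + 6 π bond(s) = 9.)

9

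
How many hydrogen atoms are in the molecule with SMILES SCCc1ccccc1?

Hydrogens are implicit in SMILES; fill each atom to its normal valence:
  5 × C (aromatic): 1 H each → 5
  2 × C: 2 H each → 4
  1 × C (aromatic): no H
  1 × S: 1 H
  Total hydrogens = 10.

10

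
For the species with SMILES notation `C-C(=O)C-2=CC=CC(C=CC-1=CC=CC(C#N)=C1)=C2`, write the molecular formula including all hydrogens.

C17H13NO

Heavy atoms from the SMILES: 17 C, 1 N, 1 O.
Implicit hydrogens by atom environment:
  8 × C (aromatic): 1 H each → 8
  4 × C (aromatic): no H
  2 × C: 1 H each → 2
  2 × C: no H
  1 × C: 3 H
  1 × N: no H
  1 × O: no H
  Total hydrogens = 13.
Molecular formula: C17H13NO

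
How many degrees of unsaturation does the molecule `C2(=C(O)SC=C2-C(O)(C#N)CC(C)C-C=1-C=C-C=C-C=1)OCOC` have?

9

Molecular formula from the SMILES: C18H21NO4S.
DoU = (2C + 2 + N − H − X)/2 = (2·18 + 2 + 1 − 21 − 0)/2 = 18/2 = 9.
(Structurally: 2 ring(s) + 7 π bond(s) = 9.)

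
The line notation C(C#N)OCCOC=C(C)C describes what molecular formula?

Heavy atoms from the SMILES: 8 C, 1 N, 2 O.
Implicit hydrogens by atom environment:
  3 × C: 2 H each → 6
  2 × C: 3 H each → 6
  2 × C: no H
  2 × O: no H
  1 × C: 1 H
  1 × N: no H
  Total hydrogens = 13.
Molecular formula: C8H13NO2

C8H13NO2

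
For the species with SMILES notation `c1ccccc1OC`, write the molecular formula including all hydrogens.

Heavy atoms from the SMILES: 7 C, 1 O.
Implicit hydrogens by atom environment:
  5 × C (aromatic): 1 H each → 5
  1 × C: 3 H
  1 × C (aromatic): no H
  1 × O: no H
  Total hydrogens = 8.
Molecular formula: C7H8O

C7H8O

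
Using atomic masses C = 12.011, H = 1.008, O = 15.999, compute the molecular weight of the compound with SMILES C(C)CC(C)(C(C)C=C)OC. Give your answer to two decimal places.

156.27

Molecular formula: C10H20O.
M = 10×12.011 + 20×1.008 + 1×15.999 = 156.27 g/mol.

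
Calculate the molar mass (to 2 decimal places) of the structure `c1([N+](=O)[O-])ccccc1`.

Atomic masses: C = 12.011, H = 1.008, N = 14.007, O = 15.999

123.11

Molecular formula: C6H5NO2.
M = 6×12.011 + 5×1.008 + 1×14.007 + 2×15.999 = 123.11 g/mol.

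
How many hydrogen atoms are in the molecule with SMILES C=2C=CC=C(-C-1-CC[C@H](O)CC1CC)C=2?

Hydrogens are implicit in SMILES; fill each atom to its normal valence:
  5 × C (aromatic): 1 H each → 5
  4 × C: 2 H each → 8
  3 × C: 1 H each → 3
  1 × C: 3 H
  1 × C (aromatic): no H
  1 × O: 1 H
  Total hydrogens = 20.

20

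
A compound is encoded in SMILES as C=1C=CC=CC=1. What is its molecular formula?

Heavy atoms from the SMILES: 6 C.
Implicit hydrogens by atom environment:
  6 × C (aromatic): 1 H each → 6
  Total hydrogens = 6.
Molecular formula: C6H6

C6H6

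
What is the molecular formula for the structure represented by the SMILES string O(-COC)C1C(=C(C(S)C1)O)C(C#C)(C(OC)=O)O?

Heavy atoms from the SMILES: 12 C, 6 O, 1 S.
Implicit hydrogens by atom environment:
  5 × C: no H
  4 × O: no H
  3 × C: 1 H each → 3
  2 × C: 3 H each → 6
  2 × C: 2 H each → 4
  2 × O: 1 H each → 2
  1 × S: 1 H
  Total hydrogens = 16.
Molecular formula: C12H16O6S

C12H16O6S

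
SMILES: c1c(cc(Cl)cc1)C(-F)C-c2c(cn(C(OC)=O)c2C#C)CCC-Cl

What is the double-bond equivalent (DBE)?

Molecular formula from the SMILES: C19H18Cl2FNO2.
DoU = (2C + 2 + N − H − X)/2 = (2·19 + 2 + 1 − 18 − 3)/2 = 20/2 = 10.
(Structurally: 2 ring(s) + 8 π bond(s) = 10.)

10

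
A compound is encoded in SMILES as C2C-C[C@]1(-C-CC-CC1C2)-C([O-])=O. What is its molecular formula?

Heavy atoms from the SMILES: 11 C, 2 O.
Implicit hydrogens by atom environment:
  8 × C: 2 H each → 16
  2 × C: no H
  1 × C: 1 H
  1 × O: no H
  1 × O (charge -1): no H
  Total hydrogens = 17.
Net charge -1.
Molecular formula: C11H17O2-

C11H17O2-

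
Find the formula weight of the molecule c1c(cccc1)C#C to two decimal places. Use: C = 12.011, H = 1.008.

102.14

Molecular formula: C8H6.
M = 8×12.011 + 6×1.008 = 102.14 g/mol.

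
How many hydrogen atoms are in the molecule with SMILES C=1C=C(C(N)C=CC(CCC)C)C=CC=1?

21

Hydrogens are implicit in SMILES; fill each atom to its normal valence:
  5 × C (aromatic): 1 H each → 5
  4 × C: 1 H each → 4
  2 × C: 3 H each → 6
  2 × C: 2 H each → 4
  1 × C (aromatic): no H
  1 × N: 2 H
  Total hydrogens = 21.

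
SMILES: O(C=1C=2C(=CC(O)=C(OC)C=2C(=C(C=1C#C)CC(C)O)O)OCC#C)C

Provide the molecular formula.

Heavy atoms from the SMILES: 20 C, 6 O.
Implicit hydrogens by atom environment:
  9 × C (aromatic): no H
  3 × C: 3 H each → 9
  3 × C: 1 H each → 3
  3 × O: 1 H each → 3
  3 × O: no H
  2 × C: 2 H each → 4
  2 × C: no H
  1 × C (aromatic): 1 H
  Total hydrogens = 20.
Molecular formula: C20H20O6

C20H20O6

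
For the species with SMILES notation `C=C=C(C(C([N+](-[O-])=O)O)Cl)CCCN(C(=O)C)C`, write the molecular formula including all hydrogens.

C11H17ClN2O4

Heavy atoms from the SMILES: 11 C, 1 Cl, 2 N, 4 O.
Implicit hydrogens by atom environment:
  4 × C: 2 H each → 8
  3 × C: no H
  2 × C: 3 H each → 6
  2 × C: 1 H each → 2
  2 × O: no H
  1 × Cl: no H
  1 × N (charge +1): no H
  1 × N: no H
  1 × O: 1 H
  1 × O (charge -1): no H
  Total hydrogens = 17.
Molecular formula: C11H17ClN2O4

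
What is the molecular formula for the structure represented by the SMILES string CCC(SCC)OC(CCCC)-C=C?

C12H24OS

Heavy atoms from the SMILES: 12 C, 1 O, 1 S.
Implicit hydrogens by atom environment:
  6 × C: 2 H each → 12
  3 × C: 3 H each → 9
  3 × C: 1 H each → 3
  1 × O: no H
  1 × S: no H
  Total hydrogens = 24.
Molecular formula: C12H24OS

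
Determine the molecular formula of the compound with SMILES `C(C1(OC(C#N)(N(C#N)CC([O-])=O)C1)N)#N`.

Heavy atoms from the SMILES: 8 C, 5 N, 3 O.
Implicit hydrogens by atom environment:
  6 × C: no H
  4 × N: no H
  2 × C: 2 H each → 4
  2 × O: no H
  1 × N: 2 H
  1 × O (charge -1): no H
  Total hydrogens = 6.
Net charge -1.
Molecular formula: C8H6N5O3-

C8H6N5O3-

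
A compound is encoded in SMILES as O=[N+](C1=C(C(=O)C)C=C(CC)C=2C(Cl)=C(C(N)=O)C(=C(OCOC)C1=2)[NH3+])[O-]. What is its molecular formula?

Heavy atoms from the SMILES: 17 C, 1 Cl, 3 N, 6 O.
Implicit hydrogens by atom environment:
  9 × C (aromatic): no H
  5 × O: no H
  3 × C: 3 H each → 9
  2 × C: 2 H each → 4
  2 × C: no H
  1 × C (aromatic): 1 H
  1 × Cl: no H
  1 × N (charge +1): 3 H
  1 × N: 2 H
  1 × N (charge +1): no H
  1 × O (charge -1): no H
  Total hydrogens = 19.
Net charge +1.
Molecular formula: C17H19ClN3O6+

C17H19ClN3O6+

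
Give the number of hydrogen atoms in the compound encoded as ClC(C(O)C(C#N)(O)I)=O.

3

Hydrogens are implicit in SMILES; fill each atom to its normal valence:
  3 × C: no H
  2 × O: 1 H each → 2
  1 × C: 1 H
  1 × Cl: no H
  1 × I: no H
  1 × N: no H
  1 × O: no H
  Total hydrogens = 3.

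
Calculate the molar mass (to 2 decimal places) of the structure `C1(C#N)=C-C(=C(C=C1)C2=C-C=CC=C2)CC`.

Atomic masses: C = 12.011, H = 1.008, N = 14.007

207.28

Molecular formula: C15H13N.
M = 15×12.011 + 13×1.008 + 1×14.007 = 207.28 g/mol.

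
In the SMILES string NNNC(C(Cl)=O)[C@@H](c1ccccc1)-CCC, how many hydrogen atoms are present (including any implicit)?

Hydrogens are implicit in SMILES; fill each atom to its normal valence:
  5 × C (aromatic): 1 H each → 5
  2 × C: 2 H each → 4
  2 × C: 1 H each → 2
  2 × N: 1 H each → 2
  1 × C: 3 H
  1 × C (aromatic): no H
  1 × C: no H
  1 × Cl: no H
  1 × N: 2 H
  1 × O: no H
  Total hydrogens = 18.

18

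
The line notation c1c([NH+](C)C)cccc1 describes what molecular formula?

Heavy atoms from the SMILES: 8 C, 1 N.
Implicit hydrogens by atom environment:
  5 × C (aromatic): 1 H each → 5
  2 × C: 3 H each → 6
  1 × C (aromatic): no H
  1 × N (charge +1): 1 H
  Total hydrogens = 12.
Net charge +1.
Molecular formula: C8H12N+

C8H12N+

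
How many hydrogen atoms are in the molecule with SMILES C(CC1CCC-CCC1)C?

20

Hydrogens are implicit in SMILES; fill each atom to its normal valence:
  8 × C: 2 H each → 16
  1 × C: 3 H
  1 × C: 1 H
  Total hydrogens = 20.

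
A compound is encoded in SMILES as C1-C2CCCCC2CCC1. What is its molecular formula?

Heavy atoms from the SMILES: 10 C.
Implicit hydrogens by atom environment:
  8 × C: 2 H each → 16
  2 × C: 1 H each → 2
  Total hydrogens = 18.
Molecular formula: C10H18

C10H18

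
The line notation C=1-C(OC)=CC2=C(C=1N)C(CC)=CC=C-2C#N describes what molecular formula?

Heavy atoms from the SMILES: 14 C, 2 N, 1 O.
Implicit hydrogens by atom environment:
  6 × C (aromatic): no H
  4 × C (aromatic): 1 H each → 4
  2 × C: 3 H each → 6
  1 × C: 2 H
  1 × C: no H
  1 × N: 2 H
  1 × N: no H
  1 × O: no H
  Total hydrogens = 14.
Molecular formula: C14H14N2O

C14H14N2O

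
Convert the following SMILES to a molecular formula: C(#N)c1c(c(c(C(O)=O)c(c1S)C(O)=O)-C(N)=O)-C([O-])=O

Heavy atoms from the SMILES: 11 C, 2 N, 7 O, 1 S.
Implicit hydrogens by atom environment:
  6 × C (aromatic): no H
  5 × C: no H
  4 × O: no H
  2 × O: 1 H each → 2
  1 × N: 2 H
  1 × N: no H
  1 × O (charge -1): no H
  1 × S: 1 H
  Total hydrogens = 5.
Net charge -1.
Molecular formula: C11H5N2O7S-

C11H5N2O7S-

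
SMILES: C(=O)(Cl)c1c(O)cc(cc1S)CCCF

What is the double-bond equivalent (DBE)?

Molecular formula from the SMILES: C10H10ClFO2S.
DoU = (2C + 2 + N − H − X)/2 = (2·10 + 2 + 0 − 10 − 2)/2 = 10/2 = 5.
(Structurally: 1 ring(s) + 4 π bond(s) = 5.)

5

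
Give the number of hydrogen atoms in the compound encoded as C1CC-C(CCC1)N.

15

Hydrogens are implicit in SMILES; fill each atom to its normal valence:
  6 × C: 2 H each → 12
  1 × C: 1 H
  1 × N: 2 H
  Total hydrogens = 15.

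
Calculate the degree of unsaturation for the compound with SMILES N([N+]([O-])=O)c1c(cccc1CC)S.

Molecular formula from the SMILES: C8H10N2O2S.
DoU = (2C + 2 + N − H − X)/2 = (2·8 + 2 + 2 − 10 − 0)/2 = 10/2 = 5.
(Structurally: 1 ring(s) + 4 π bond(s) = 5.)

5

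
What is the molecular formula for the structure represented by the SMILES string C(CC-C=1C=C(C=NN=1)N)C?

Heavy atoms from the SMILES: 8 C, 3 N.
Implicit hydrogens by atom environment:
  3 × C: 2 H each → 6
  2 × C (aromatic): 1 H each → 2
  2 × C (aromatic): no H
  2 × N (aromatic): no H
  1 × C: 3 H
  1 × N: 2 H
  Total hydrogens = 13.
Molecular formula: C8H13N3

C8H13N3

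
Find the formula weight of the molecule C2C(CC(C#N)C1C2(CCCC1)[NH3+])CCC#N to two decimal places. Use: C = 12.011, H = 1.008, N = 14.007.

Molecular formula: C14H22N3+.
M = 14×12.011 + 22×1.008 + 3×14.007 = 232.35 g/mol.

232.35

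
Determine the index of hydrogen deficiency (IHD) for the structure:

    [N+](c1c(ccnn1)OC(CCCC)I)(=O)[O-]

Molecular formula from the SMILES: C9H12IN3O3.
DoU = (2C + 2 + N − H − X)/2 = (2·9 + 2 + 3 − 12 − 1)/2 = 10/2 = 5.
(Structurally: 1 ring(s) + 4 π bond(s) = 5.)

5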